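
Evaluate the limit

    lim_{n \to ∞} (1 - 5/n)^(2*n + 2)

e^(-10)

The base → 1 and the exponent → ∞: a 1^∞ form.
Take logarithms: (2n + 2)·ln(1 - 5/n). Since ln(1+u) ~ u for small u, this behaves like (2n)·(-5/n) → -10.
So the limit is e^(-10).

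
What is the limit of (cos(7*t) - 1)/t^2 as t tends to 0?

Direct substitution gives 0/0.
Apply L'Hôpital: lim (-7*sin(7*t))/(2*t), still 0/0.
After 2 applications of L'Hôpital's rule the quotient is (-49*cos(7*t))/(2); substituting t = 0 gives -49/2.

-49/2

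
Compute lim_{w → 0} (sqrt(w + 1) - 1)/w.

1/2

A 0/0 form; rationalise with √(1 + w) + √1. This collapses the numerator to w, leaving 1/(√(1 + w) + √1) → 1/(2√1) = 1/2.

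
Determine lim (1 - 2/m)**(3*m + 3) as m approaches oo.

The base → 1 and the exponent → ∞: a 1^∞ form.
Take logarithms: (3m + 3)·ln(1 - 2/m). Since ln(1+u) ~ u for small u, this behaves like (3m)·(-2/m) → -6.
So the limit is e^(-6).

e^(-6)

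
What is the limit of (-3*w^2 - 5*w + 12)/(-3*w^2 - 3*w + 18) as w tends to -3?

13/15

Direct substitution gives 0/0, so factor. Both numerator and denominator have (w + 3) as a factor.
After cancelling, the expression reduces to (4 - 3*w)/(6 - 3*w).
Substituting w = -3 gives 13/15.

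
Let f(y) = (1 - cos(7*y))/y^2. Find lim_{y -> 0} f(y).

Substitution gives 0/0.
Use (1 − cos u)/u² → 1/2 with u = 7y: the limit is 7²/(2·1) = 49/2.

49/2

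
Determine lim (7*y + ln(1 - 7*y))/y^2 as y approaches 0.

Direct substitution gives 0/0.
Apply L'Hôpital: lim (7 - 7/(1 - 7*y))/(2*y), still 0/0.
After 2 applications of L'Hôpital's rule the quotient is (-49/(1 - 7*y)^2)/(2); substituting y = 0 gives -49/2.

-49/2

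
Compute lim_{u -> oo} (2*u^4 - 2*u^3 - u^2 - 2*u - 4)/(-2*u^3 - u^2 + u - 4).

-∞

The numerator has higher degree (4 > 3); the quotient behaves like (2/(-2))·u^1 for large |u|.
As u → +∞ this diverges to -∞.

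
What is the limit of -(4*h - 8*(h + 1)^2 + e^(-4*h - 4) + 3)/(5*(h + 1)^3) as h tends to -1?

Direct substitution gives 0/0.
Apply L'Hôpital: lim (-16*h - 4*e^(-4*h - 4) - 12)/(-15*(h + 1)^2), still 0/0.
Apply L'Hôpital: lim (16*e^(-4*h - 4) - 16)/(-30*h - 30), still 0/0.
After 3 applications of L'Hôpital's rule the quotient is (-64*e^(-4*h - 4))/(-30); substituting h = -1 gives 32/15.

32/15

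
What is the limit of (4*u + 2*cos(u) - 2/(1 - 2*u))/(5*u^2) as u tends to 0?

Substitution gives 0/0 (the numerator vanishes to order 2).
Expand each term to order u^2: the coefficient of u^2 in 2·cos(u) is -1 and in -2·1/(1 - 2u) is -8.
Lower-order terms cancel with the polynomial part, so the numerator is (-9)·u^2 + o(u^2), and the limit is (-9)/(5) = -9/5.

-9/5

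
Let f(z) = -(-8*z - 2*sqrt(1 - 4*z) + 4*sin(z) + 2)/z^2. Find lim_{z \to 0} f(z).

Substitution gives 0/0; apply L'Hôpital's rule 2 times.
After differentiating numerator and denominator 2 times the quotient is (-4*sin(z) + 8/(1 - 4*z)^(3/2))/(-2); at z = 0 this is -4.

-4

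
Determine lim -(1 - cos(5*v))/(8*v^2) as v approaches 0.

Substitution gives 0/0.
Use (1 − cos u)/u² → 1/2 with u = 5v: the limit is 5²/(2·(-8)) = -25/16.

-25/16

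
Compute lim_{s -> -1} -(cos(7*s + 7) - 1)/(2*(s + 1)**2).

49/4

Direct substitution gives 0/0.
Apply L'Hôpital: lim (-7*sin(7*s + 7))/(-4*s - 4), still 0/0.
After 2 applications of L'Hôpital's rule the quotient is (-49*cos(7*s + 7))/(-4); substituting s = -1 gives 49/4.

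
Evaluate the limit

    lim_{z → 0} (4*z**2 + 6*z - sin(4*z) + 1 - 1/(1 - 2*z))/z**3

8/3

Substitution gives 0/0; apply L'Hôpital's rule 3 times.
After differentiating numerator and denominator 3 times the quotient is (64*cos(4*z) - 48/(2*z - 1)^4)/(6); at z = 0 this is 8/3.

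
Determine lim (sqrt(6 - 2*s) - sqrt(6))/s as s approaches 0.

A 0/0 form; rationalise with √(6 - 2s) + √6. This collapses the numerator to -2s, leaving -2/(√(6 - 2s) + √6) → -2/(2√6) = -√(6)/6.

-√(6)/6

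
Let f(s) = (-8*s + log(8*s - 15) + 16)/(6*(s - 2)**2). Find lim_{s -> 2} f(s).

Direct substitution gives 0/0.
Apply L'Hôpital: lim (-8 + 8/(8*s - 15))/(12*s - 24), still 0/0.
After 2 applications of L'Hôpital's rule the quotient is (-64/(8*s - 15)^2)/(12); substituting s = 2 gives -16/3.

-16/3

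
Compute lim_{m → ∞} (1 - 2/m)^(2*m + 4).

Let L be the limit and take ln: ln L = lim (2m + 4)·ln(1 - 2/m) = lim (2m + 4)·(-2/m + O(1/m²)) = -4.
Hence L = e^(-4).

e^(-4)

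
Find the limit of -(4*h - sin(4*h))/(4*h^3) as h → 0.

Direct substitution gives 0/0.
Apply L'Hôpital: lim (4 - 4*cos(4*h))/(-12*h^2), still 0/0.
Apply L'Hôpital: lim (16*sin(4*h))/(-24*h), still 0/0.
After 3 applications of L'Hôpital's rule the quotient is (64*cos(4*h))/(-24); substituting h = 0 gives -8/3.

-8/3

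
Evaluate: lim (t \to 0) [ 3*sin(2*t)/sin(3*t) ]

Substitution gives 0/0.
Divide numerator and denominator by t: sin(2t)/t → 2 and sin(3t)/t → 3, so the limit is 3·2/3 = 2.

2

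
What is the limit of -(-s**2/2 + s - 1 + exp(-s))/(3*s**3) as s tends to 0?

1/18

Direct substitution gives 0/0.
Apply L'Hôpital: lim (-s + 1 - e^(-s))/(-9*s^2), still 0/0.
Apply L'Hôpital: lim (-1 + e^(-s))/(-18*s), still 0/0.
After 3 applications of L'Hôpital's rule the quotient is (-e^(-s))/(-18); substituting s = 0 gives 1/18.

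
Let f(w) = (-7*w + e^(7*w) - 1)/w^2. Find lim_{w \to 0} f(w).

49/2

Direct substitution gives 0/0.
Apply L'Hôpital: lim (7*e^(7*w) - 7)/(2*w), still 0/0.
After 2 applications of L'Hôpital's rule the quotient is (49*e^(7*w))/(2); substituting w = 0 gives 49/2.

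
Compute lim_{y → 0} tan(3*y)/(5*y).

Substitution gives 0/0.
Since tan(u)/u → 1 as u → 0, tan(3y)/(3y) → 1 and the limit is 3/5.

3/5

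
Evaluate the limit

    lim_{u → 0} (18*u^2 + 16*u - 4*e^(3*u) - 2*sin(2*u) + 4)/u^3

-46/3

Substitution gives 0/0 (the numerator vanishes to order 3).
Expand each term to order u^3: the coefficient of u^3 in -4·e^(3u) is -18 and in -2·sin(2u) is 8/3.
Lower-order terms cancel with the polynomial part, so the numerator is (-46/3)·u^3 + o(u^3), and the limit is (-46/3)/(1) = -46/3.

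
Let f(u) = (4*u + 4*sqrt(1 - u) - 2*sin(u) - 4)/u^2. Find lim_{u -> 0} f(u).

Substitution gives 0/0; apply L'Hôpital's rule 2 times.
After differentiating numerator and denominator 2 times the quotient is (2*sin(u) - 1/(1 - u)^(3/2))/(2); at u = 0 this is -1/2.

-1/2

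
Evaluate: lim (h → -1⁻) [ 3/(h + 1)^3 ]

-∞

As h → -1⁻, (h + 1) → 0⁻, so (h + 1)^3 → 0⁻ and 3/(h + 1)^3 → -∞.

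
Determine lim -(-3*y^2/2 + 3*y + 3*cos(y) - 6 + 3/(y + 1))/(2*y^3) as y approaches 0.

Substitution gives 0/0 (the numerator vanishes to order 3).
Expand each term to order y^3: the coefficient of y^3 in 3·cos(y) is 0 and in 3·1/(1 + y) is -3.
Lower-order terms cancel with the polynomial part, so the numerator is (-3)·y^3 + o(y^3), and the limit is (-3)/(-2) = 3/2.

3/2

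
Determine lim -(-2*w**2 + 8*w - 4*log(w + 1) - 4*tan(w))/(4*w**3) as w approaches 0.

Substitution gives 0/0 (the numerator vanishes to order 3).
Expand each term to order w^3: the coefficient of w^3 in -4·ln(1 + w) is -4/3 and in -4·tan(w) is -4/3.
Lower-order terms cancel with the polynomial part, so the numerator is (-8/3)·w^3 + o(w^3), and the limit is (-8/3)/(-4) = 2/3.

2/3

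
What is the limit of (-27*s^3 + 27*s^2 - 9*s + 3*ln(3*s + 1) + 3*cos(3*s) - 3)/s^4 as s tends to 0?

Substitution gives 0/0 (the numerator vanishes to order 4).
Expand each term to order s^4: the coefficient of s^4 in 3·ln(1 + 3s) is -243/4 and in 3·cos(3s) is 81/8.
Lower-order terms cancel with the polynomial part, so the numerator is (-405/8)·s^4 + o(s^4), and the limit is (-405/8)/(1) = -405/8.

-405/8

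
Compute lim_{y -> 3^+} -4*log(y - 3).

As y → 3⁺, y - 3 → 0⁺ and ln(y - 3) → −∞.
Multiplying by -4 gives ∞.

∞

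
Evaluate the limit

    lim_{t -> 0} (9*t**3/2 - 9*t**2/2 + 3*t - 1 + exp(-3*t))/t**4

Direct substitution gives 0/0.
Apply L'Hôpital: lim (27*t^2/2 - 9*t + 3 - 3*e^(-3*t))/(4*t^3), still 0/0.
Apply L'Hôpital: lim (27*t - 9 + 9*e^(-3*t))/(12*t^2), still 0/0.
Apply L'Hôpital: lim (27 - 27*e^(-3*t))/(24*t), still 0/0.
After 4 applications of L'Hôpital's rule the quotient is (81*e^(-3*t))/(24); substituting t = 0 gives 27/8.

27/8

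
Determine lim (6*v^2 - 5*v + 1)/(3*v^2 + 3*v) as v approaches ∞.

2

Numerator and denominator both have degree 2.
Dividing every term by v^2, all lower-order terms vanish and the limit is the ratio of leading coefficients, 6/(3) = 2.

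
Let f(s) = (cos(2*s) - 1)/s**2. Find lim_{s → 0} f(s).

-2

Direct substitution gives 0/0.
Apply L'Hôpital: lim (-2*sin(2*s))/(2*s), still 0/0.
After 2 applications of L'Hôpital's rule the quotient is (-4*cos(2*s))/(2); substituting s = 0 gives -2.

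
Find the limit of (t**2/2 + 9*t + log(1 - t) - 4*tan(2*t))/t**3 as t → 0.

-11

Substitution gives 0/0 (the numerator vanishes to order 3).
Expand each term to order t^3: the coefficient of t^3 in -4·tan(2t) is -32/3 and in ln(1 - t) is -1/3.
Lower-order terms cancel with the polynomial part, so the numerator is (-11)·t^3 + o(t^3), and the limit is (-11)/(1) = -11.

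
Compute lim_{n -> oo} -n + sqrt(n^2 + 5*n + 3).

5/2

This has the form ∞ − ∞. Multiply and divide by the conjugate √(n^2 + 5*n + 3) + n.
That gives (5n + 3) / (√(n^2 + 5*n + 3) + n).
Divide numerator and denominator by n: the limit is 5/(2·1) = 5/2.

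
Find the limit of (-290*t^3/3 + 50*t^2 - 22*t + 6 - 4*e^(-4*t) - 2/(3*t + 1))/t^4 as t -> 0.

Substitution gives 0/0 (the numerator vanishes to order 4).
Expand each term to order t^4: the coefficient of t^4 in -4·e^(-4t) is -128/3 and in -2·1/(1 + 3t) is -162.
Lower-order terms cancel with the polynomial part, so the numerator is (-614/3)·t^4 + o(t^4), and the limit is (-614/3)/(1) = -614/3.

-614/3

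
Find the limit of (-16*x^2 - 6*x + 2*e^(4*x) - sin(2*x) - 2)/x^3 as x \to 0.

68/3

Substitution gives 0/0 (the numerator vanishes to order 3).
Expand each term to order x^3: the coefficient of x^3 in 2·e^(4x) is 64/3 and in −sin(2x) is 4/3.
Lower-order terms cancel with the polynomial part, so the numerator is (68/3)·x^3 + o(x^3), and the limit is (68/3)/(1) = 68/3.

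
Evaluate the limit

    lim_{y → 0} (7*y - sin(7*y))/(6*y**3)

343/36

Direct substitution gives 0/0.
Apply L'Hôpital: lim (7 - 7*cos(7*y))/(18*y^2), still 0/0.
Apply L'Hôpital: lim (49*sin(7*y))/(36*y), still 0/0.
After 3 applications of L'Hôpital's rule the quotient is (343*cos(7*y))/(36); substituting y = 0 gives 343/36.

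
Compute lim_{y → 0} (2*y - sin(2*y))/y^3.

4/3

Direct substitution gives 0/0.
Apply L'Hôpital: lim (2 - 2*cos(2*y))/(3*y^2), still 0/0.
Apply L'Hôpital: lim (4*sin(2*y))/(6*y), still 0/0.
After 3 applications of L'Hôpital's rule the quotient is (8*cos(2*y))/(6); substituting y = 0 gives 4/3.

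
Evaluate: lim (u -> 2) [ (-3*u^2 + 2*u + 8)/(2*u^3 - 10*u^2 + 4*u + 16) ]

5/6

At u = 2 both the top and bottom vanish — a removable singularity. Factoring out (u - 2) from each leaves (-3*u - 4)/(2*u^2 - 6*u - 8), which at u = 2 equals 5/6.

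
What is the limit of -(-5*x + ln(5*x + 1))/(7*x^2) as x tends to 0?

25/14

Direct substitution gives 0/0.
Apply L'Hôpital: lim (-5 + 5/(5*x + 1))/(-14*x), still 0/0.
After 2 applications of L'Hôpital's rule the quotient is (-25/(5*x + 1)^2)/(-14); substituting x = 0 gives 25/14.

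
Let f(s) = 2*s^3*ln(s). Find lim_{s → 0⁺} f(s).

This is a 0·(−∞) form. Rewrite as 2·ln(s) / s^(−3) and apply L'Hôpital:
the derivative quotient is 2·(1/s) / (−3·s^(−4)) = (-2/3)·s^3 → 0.

0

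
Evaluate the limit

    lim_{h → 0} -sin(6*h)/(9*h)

-2/3

Substitution gives 0/0.
Write it as (6/(-9))·sin(6h)/(6h); since sin(u)/u → 1, the limit is -2/3.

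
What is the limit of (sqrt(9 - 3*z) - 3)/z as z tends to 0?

Substitution gives 0/0. Multiply numerator and denominator by the conjugate √(9 - 3z) + √9.
The numerator becomes (9 - 3z) − 9 = -3z, so the expression simplifies to -3/(√(9 - 3z) + √9).
Letting z → 0 gives -3/(2√9) = -1/2.

-1/2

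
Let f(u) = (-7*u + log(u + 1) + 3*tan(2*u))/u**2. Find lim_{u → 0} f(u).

Substitution gives 0/0; apply L'Hôpital's rule 2 times.
After differentiating numerator and denominator 2 times the quotient is (24*tan(2*u)/cos(2*u)^2 - 1/(u + 1)^2)/(2); at u = 0 this is -1/2.

-1/2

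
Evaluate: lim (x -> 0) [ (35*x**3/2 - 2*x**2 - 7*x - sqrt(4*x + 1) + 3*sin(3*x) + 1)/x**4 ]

Substitution gives 0/0; apply L'Hôpital's rule 4 times.
After differentiating numerator and denominator 4 times the quotient is (243*sin(3*x) + 240/(4*x + 1)^(7/2))/(24); at x = 0 this is 10.

10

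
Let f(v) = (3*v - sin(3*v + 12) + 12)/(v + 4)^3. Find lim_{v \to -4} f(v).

Direct substitution gives 0/0.
Apply L'Hôpital: lim (3 - 3*cos(3*v + 12))/(3*(v + 4)^2), still 0/0.
Apply L'Hôpital: lim (9*sin(3*v + 12))/(6*v + 24), still 0/0.
After 3 applications of L'Hôpital's rule the quotient is (27*cos(3*v + 12))/(6); substituting v = -4 gives 9/2.

9/2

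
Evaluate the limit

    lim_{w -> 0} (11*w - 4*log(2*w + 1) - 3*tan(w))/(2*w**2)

Substitution gives 0/0; apply L'Hôpital's rule 2 times.
After differentiating numerator and denominator 2 times the quotient is (-6*tan(w)/cos(w)^2 + 16/(2*w + 1)^2)/(4); at w = 0 this is 4.

4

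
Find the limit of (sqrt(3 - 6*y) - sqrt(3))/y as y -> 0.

-√(3)

Substitution gives 0/0. Multiply numerator and denominator by the conjugate √(3 - 6y) + √3.
The numerator becomes (3 - 6y) − 3 = -6y, so the expression simplifies to -6/(√(3 - 6y) + √3).
Letting y → 0 gives -6/(2√3) = -√(3).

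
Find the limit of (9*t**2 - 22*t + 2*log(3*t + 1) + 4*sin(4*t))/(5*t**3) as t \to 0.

Substitution gives 0/0; apply L'Hôpital's rule 3 times.
After differentiating numerator and denominator 3 times the quotient is (-256*cos(4*t) + 108/(3*t + 1)^3)/(30); at t = 0 this is -74/15.

-74/15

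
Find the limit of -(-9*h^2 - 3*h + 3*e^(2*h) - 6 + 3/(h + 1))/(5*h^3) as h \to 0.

-1/5

Substitution gives 0/0 (the numerator vanishes to order 3).
Expand each term to order h^3: the coefficient of h^3 in 3·1/(1 + h) is -3 and in 3·e^(2h) is 4.
Lower-order terms cancel with the polynomial part, so the numerator is (1)·h^3 + o(h^3), and the limit is (1)/(-5) = -1/5.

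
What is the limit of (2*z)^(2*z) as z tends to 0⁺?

1

Base → 0⁺ and exponent → 0⁺: a 0^0 form.
Take logs: 2z·ln(2z). This is 0·(−∞); rewriting as ln(2z)/(1/(2z)) and applying L'Hôpital gives 0.
Hence the limit is e^0 = 1.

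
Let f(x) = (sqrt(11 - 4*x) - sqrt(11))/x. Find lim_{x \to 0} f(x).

-2*√(11)/11

Substitution gives 0/0. Multiply numerator and denominator by the conjugate √(11 - 4x) + √11.
The numerator becomes (11 - 4x) − 11 = -4x, so the expression simplifies to -4/(√(11 - 4x) + √11).
Letting x → 0 gives -4/(2√11) = -2*√(11)/11.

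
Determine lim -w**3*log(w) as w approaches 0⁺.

This is a 0·(−∞) form. Rewrite as -1·ln(w) / w^(−3) and apply L'Hôpital:
the derivative quotient is -1·(1/w) / (−3·w^(−4)) = (1/3)·w^3 → 0.

0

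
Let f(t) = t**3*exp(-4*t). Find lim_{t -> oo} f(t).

Write as t^3/e^{4t}, an ∞/∞ form.
Exponential growth dominates any polynomial, so repeated L'Hôpital (or the standard result) gives 0.

0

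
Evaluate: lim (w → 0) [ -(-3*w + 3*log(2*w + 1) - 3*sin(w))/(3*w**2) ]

2

Substitution gives 0/0; apply L'Hôpital's rule 2 times.
After differentiating numerator and denominator 2 times the quotient is (3*sin(w) - 12/(2*w + 1)^2)/(-6); at w = 0 this is 2.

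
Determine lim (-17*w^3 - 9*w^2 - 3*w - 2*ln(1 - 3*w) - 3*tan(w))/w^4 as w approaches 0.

81/2

Substitution gives 0/0 (the numerator vanishes to order 4).
Expand each term to order w^4: the coefficient of w^4 in -3·tan(w) is 0 and in -2·ln(1 - 3w) is 81/2.
Lower-order terms cancel with the polynomial part, so the numerator is (81/2)·w^4 + o(w^4), and the limit is (81/2)/(1) = 81/2.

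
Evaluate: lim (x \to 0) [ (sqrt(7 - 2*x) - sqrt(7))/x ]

-√(7)/7

Substitution gives 0/0. Multiply numerator and denominator by the conjugate √(7 - 2x) + √7.
The numerator becomes (7 - 2x) − 7 = -2x, so the expression simplifies to -2/(√(7 - 2x) + √7).
Letting x → 0 gives -2/(2√7) = -√(7)/7.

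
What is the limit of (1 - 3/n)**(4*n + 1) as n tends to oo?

Let L be the limit and take ln: ln L = lim (4n + 1)·ln(1 - 3/n) = lim (4n + 1)·(-3/n + O(1/n²)) = -12.
Hence L = e^(-12).

e^(-12)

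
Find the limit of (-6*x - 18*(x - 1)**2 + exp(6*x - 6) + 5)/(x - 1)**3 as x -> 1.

36

Direct substitution gives 0/0.
Apply L'Hôpital: lim (-36*x + 6*e^(6*x - 6) + 30)/(3*(x - 1)^2), still 0/0.
Apply L'Hôpital: lim (36*e^(6*x - 6) - 36)/(6*x - 6), still 0/0.
After 3 applications of L'Hôpital's rule the quotient is (216*e^(6*x - 6))/(6); substituting x = 1 gives 36.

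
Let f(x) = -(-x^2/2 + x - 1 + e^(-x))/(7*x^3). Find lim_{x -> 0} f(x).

Direct substitution gives 0/0.
Apply L'Hôpital: lim (-x + 1 - e^(-x))/(-21*x^2), still 0/0.
Apply L'Hôpital: lim (-1 + e^(-x))/(-42*x), still 0/0.
After 3 applications of L'Hôpital's rule the quotient is (-e^(-x))/(-42); substituting x = 0 gives 1/42.

1/42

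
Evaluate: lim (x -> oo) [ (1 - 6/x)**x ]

e^(-6)

The base → 1 and the exponent → ∞: a 1^∞ form.
Take logarithms: (x)·ln(1 - 6/x). Since ln(1+u) ~ u for small u, this behaves like (x)·(-6/x) → -6.
So the limit is e^(-6).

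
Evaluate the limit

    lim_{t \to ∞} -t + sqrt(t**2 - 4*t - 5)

-2

This has the form ∞ − ∞. Multiply and divide by the conjugate √(t^2 - 4*t - 5) + t.
That gives (-4t - 5) / (√(t^2 - 4*t - 5) + t).
Divide numerator and denominator by t: the limit is -4/(2·1) = -2.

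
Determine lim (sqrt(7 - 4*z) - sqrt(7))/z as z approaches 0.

A 0/0 form; rationalise with √(7 - 4z) + √7. This collapses the numerator to -4z, leaving -4/(√(7 - 4z) + √7) → -4/(2√7) = -2*√(7)/7.

-2*√(7)/7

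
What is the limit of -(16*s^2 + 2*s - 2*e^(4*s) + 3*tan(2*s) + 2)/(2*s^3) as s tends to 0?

Substitution gives 0/0 (the numerator vanishes to order 3).
Expand each term to order s^3: the coefficient of s^3 in -2·e^(4s) is -64/3 and in 3·tan(2s) is 8.
Lower-order terms cancel with the polynomial part, so the numerator is (-40/3)·s^3 + o(s^3), and the limit is (-40/3)/(-2) = 20/3.

20/3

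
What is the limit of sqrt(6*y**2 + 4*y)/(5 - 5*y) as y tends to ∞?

For large |y|, √(6*y^2 + 4*y) ≈ √6·|y| and the denominator ≈ -5y.
Since y → +∞, |y| = y, giving √6/(-5) = -√(6)/5.

-√(6)/5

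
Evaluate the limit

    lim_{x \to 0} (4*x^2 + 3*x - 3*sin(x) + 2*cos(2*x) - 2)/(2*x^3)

1/4

Substitution gives 0/0 (the numerator vanishes to order 3).
Expand each term to order x^3: the coefficient of x^3 in -3·sin(x) is 1/2 and in 2·cos(2x) is 0.
Lower-order terms cancel with the polynomial part, so the numerator is (1/2)·x^3 + o(x^3), and the limit is (1/2)/(2) = 1/4.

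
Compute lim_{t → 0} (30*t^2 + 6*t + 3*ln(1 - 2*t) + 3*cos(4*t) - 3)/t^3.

-8

Substitution gives 0/0 (the numerator vanishes to order 3).
Expand each term to order t^3: the coefficient of t^3 in 3·cos(4t) is 0 and in 3·ln(1 - 2t) is -8.
Lower-order terms cancel with the polynomial part, so the numerator is (-8)·t^3 + o(t^3), and the limit is (-8)/(1) = -8.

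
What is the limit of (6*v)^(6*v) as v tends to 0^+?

Base → 0⁺ and exponent → 0⁺: a 0^0 form.
Take logs: 6v·ln(6v). This is 0·(−∞); rewriting as ln(6v)/(1/(6v)) and applying L'Hôpital gives 0.
Hence the limit is e^0 = 1.

1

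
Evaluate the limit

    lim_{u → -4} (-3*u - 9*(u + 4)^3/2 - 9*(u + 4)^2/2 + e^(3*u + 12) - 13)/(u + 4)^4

27/8

Direct substitution gives 0/0.
Apply L'Hôpital: lim (-9*u - 27*(u + 4)^2/2 + 3*e^(3*u + 12) - 39)/(4*(u + 4)^3), still 0/0.
Apply L'Hôpital: lim (-27*u + 9*e^(3*u + 12) - 117)/(12*(u + 4)^2), still 0/0.
Apply L'Hôpital: lim (27*e^(3*u + 12) - 27)/(24*u + 96), still 0/0.
After 4 applications of L'Hôpital's rule the quotient is (81*e^(3*u + 12))/(24); substituting u = -4 gives 27/8.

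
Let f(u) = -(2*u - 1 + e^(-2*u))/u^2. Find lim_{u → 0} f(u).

-2

Direct substitution gives 0/0.
Apply L'Hôpital: lim (2 - 2*e^(-2*u))/(-2*u), still 0/0.
After 2 applications of L'Hôpital's rule the quotient is (4*e^(-2*u))/(-2); substituting u = 0 gives -2.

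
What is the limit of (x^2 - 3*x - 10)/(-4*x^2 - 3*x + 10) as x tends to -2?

Direct substitution gives 0/0, so factor. Both numerator and denominator have (x + 2) as a factor.
After cancelling, the expression reduces to (x - 5)/(5 - 4*x).
Substituting x = -2 gives -7/13.

-7/13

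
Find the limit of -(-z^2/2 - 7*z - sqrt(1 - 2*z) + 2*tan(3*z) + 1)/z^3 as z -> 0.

Substitution gives 0/0; apply L'Hôpital's rule 3 times.
After differentiating numerator and denominator 3 times the quotient is (324*tan(3*z)^2/cos(3*z)^2 + 108/cos(3*z)^2 + 3/(1 - 2*z)^(5/2))/(-6); at z = 0 this is -37/2.

-37/2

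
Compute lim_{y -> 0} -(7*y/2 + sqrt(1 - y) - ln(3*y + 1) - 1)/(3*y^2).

-35/24

Substitution gives 0/0; apply L'Hôpital's rule 2 times.
After differentiating numerator and denominator 2 times the quotient is (9/(3*y + 1)^2 - 1/(4*(1 - y)^(3/2)))/(-6); at y = 0 this is -35/24.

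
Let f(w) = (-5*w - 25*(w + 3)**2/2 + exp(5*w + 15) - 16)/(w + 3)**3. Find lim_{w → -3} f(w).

125/6

Direct substitution gives 0/0.
Apply L'Hôpital: lim (-25*w + 5*e^(5*w + 15) - 80)/(3*(w + 3)^2), still 0/0.
Apply L'Hôpital: lim (25*e^(5*w + 15) - 25)/(6*w + 18), still 0/0.
After 3 applications of L'Hôpital's rule the quotient is (125*e^(5*w + 15))/(6); substituting w = -3 gives 125/6.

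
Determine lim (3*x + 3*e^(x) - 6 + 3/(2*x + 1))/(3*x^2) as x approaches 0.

9/2

Substitution gives 0/0; apply L'Hôpital's rule 2 times.
After differentiating numerator and denominator 2 times the quotient is (3*e^(x) + 24/(2*x + 1)^3)/(6); at x = 0 this is 9/2.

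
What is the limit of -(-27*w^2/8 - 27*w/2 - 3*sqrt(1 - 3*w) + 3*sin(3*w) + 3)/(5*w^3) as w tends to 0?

Substitution gives 0/0 (the numerator vanishes to order 3).
Expand each term to order w^3: the coefficient of w^3 in -3·√(1 - 3w) is 81/16 and in 3·sin(3w) is -27/2.
Lower-order terms cancel with the polynomial part, so the numerator is (-135/16)·w^3 + o(w^3), and the limit is (-135/16)/(-5) = 27/16.

27/16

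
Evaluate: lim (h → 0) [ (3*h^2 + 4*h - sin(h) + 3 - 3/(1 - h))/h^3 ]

-17/6

Substitution gives 0/0; apply L'Hôpital's rule 3 times.
After differentiating numerator and denominator 3 times the quotient is (cos(h) - 18/(h - 1)^4)/(6); at h = 0 this is -17/6.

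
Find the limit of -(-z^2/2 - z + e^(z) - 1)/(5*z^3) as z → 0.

-1/30

Direct substitution gives 0/0.
Apply L'Hôpital: lim (-z + e^(z) - 1)/(-15*z^2), still 0/0.
Apply L'Hôpital: lim (e^(z) - 1)/(-30*z), still 0/0.
After 3 applications of L'Hôpital's rule the quotient is (e^(z))/(-30); substituting z = 0 gives -1/30.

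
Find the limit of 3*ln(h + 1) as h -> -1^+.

As h → -1⁺, h + 1 → 0⁺ and ln(h + 1) → −∞.
Multiplying by 3 gives -∞.

-∞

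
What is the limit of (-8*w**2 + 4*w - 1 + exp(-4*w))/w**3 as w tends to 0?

-32/3

Direct substitution gives 0/0.
Apply L'Hôpital: lim (-16*w + 4 - 4*e^(-4*w))/(3*w^2), still 0/0.
Apply L'Hôpital: lim (-16 + 16*e^(-4*w))/(6*w), still 0/0.
After 3 applications of L'Hôpital's rule the quotient is (-64*e^(-4*w))/(6); substituting w = 0 gives -32/3.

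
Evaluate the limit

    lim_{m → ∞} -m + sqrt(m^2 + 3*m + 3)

3/2

An ∞ − ∞ form. Rationalising with the conjugate, the difference becomes (3m + 3) / (√(m^2 + 3*m + 3) + m).
For large m the denominator behaves like 2·m, so the quotient tends to 3/2 = 3/2.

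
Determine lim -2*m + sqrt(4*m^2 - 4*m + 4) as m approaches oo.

-1

This has the form ∞ − ∞. Multiply and divide by the conjugate √(4*m^2 - 4*m + 4) + 2m.
That gives (-4m + 4) / (√(4*m^2 - 4*m + 4) + 2m).
Divide numerator and denominator by m: the limit is -4/(2·2) = -1.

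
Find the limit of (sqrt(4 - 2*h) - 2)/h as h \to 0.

-1/2

Substitution gives 0/0. Multiply numerator and denominator by the conjugate √(4 - 2h) + √4.
The numerator becomes (4 - 2h) − 4 = -2h, so the expression simplifies to -2/(√(4 - 2h) + √4).
Letting h → 0 gives -2/(2√4) = -1/2.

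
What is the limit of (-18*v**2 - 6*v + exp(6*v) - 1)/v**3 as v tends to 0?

36

Direct substitution gives 0/0.
Apply L'Hôpital: lim (-36*v + 6*e^(6*v) - 6)/(3*v^2), still 0/0.
Apply L'Hôpital: lim (36*e^(6*v) - 36)/(6*v), still 0/0.
After 3 applications of L'Hôpital's rule the quotient is (216*e^(6*v))/(6); substituting v = 0 gives 36.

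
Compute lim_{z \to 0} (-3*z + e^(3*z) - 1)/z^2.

9/2

Direct substitution gives 0/0.
Apply L'Hôpital: lim (3*e^(3*z) - 3)/(2*z), still 0/0.
After 2 applications of L'Hôpital's rule the quotient is (9*e^(3*z))/(2); substituting z = 0 gives 9/2.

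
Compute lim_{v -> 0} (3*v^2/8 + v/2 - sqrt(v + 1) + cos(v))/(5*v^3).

Substitution gives 0/0 (the numerator vanishes to order 3).
Expand each term to order v^3: the coefficient of v^3 in cos(v) is 0 and in −√(1 + v) is -1/16.
Lower-order terms cancel with the polynomial part, so the numerator is (-1/16)·v^3 + o(v^3), and the limit is (-1/16)/(5) = -1/80.

-1/80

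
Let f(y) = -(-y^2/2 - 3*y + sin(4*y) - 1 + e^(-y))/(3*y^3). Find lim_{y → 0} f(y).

65/18

Substitution gives 0/0; apply L'Hôpital's rule 3 times.
After differentiating numerator and denominator 3 times the quotient is (-64*cos(4*y) - e^(-y))/(-18); at y = 0 this is 65/18.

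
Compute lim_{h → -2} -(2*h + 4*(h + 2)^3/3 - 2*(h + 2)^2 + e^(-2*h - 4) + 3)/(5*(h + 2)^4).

-2/15

Direct substitution gives 0/0.
Apply L'Hôpital: lim (-4*h + 4*(h + 2)^2 - 2*e^(-2*h - 4) - 6)/(-20*(h + 2)^3), still 0/0.
Apply L'Hôpital: lim (8*h + 4*e^(-2*h - 4) + 12)/(-60*(h + 2)^2), still 0/0.
Apply L'Hôpital: lim (8 - 8*e^(-2*h - 4))/(-120*h - 240), still 0/0.
After 4 applications of L'Hôpital's rule the quotient is (16*e^(-2*h - 4))/(-120); substituting h = -2 gives -2/15.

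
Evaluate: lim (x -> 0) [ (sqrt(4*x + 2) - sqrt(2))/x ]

√(2)

Substitution gives 0/0. Multiply numerator and denominator by the conjugate √(2 + 4x) + √2.
The numerator becomes (2 + 4x) − 2 = 4x, so the expression simplifies to 4/(√(2 + 4x) + √2).
Letting x → 0 gives 4/(2√2) = √(2).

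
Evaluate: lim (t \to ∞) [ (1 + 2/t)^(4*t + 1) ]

Let L be the limit and take ln: ln L = lim (4t + 1)·ln(1 + 2/t) = lim (4t + 1)·(2/t + O(1/t²)) = 8.
Hence L = e^(8).

e^(8)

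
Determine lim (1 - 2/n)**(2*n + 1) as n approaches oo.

The base → 1 and the exponent → ∞: a 1^∞ form.
Take logarithms: (2n + 1)·ln(1 - 2/n). Since ln(1+u) ~ u for small u, this behaves like (2n)·(-2/n) → -4.
So the limit is e^(-4).

e^(-4)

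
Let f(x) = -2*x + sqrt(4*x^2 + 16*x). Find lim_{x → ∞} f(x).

4

This has the form ∞ − ∞. Multiply and divide by the conjugate √(4*x^2 + 16*x) + 2x.
That gives (16x) / (√(4*x^2 + 16*x) + 2x).
Divide numerator and denominator by x: the limit is 16/(2·2) = 4.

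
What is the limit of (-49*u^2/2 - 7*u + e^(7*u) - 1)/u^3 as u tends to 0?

Direct substitution gives 0/0.
Apply L'Hôpital: lim (-49*u + 7*e^(7*u) - 7)/(3*u^2), still 0/0.
Apply L'Hôpital: lim (49*e^(7*u) - 49)/(6*u), still 0/0.
After 3 applications of L'Hôpital's rule the quotient is (343*e^(7*u))/(6); substituting u = 0 gives 343/6.

343/6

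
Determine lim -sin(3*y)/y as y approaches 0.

-3

Substitution gives 0/0.
Write it as (3/(-1))·sin(3y)/(3y); since sin(u)/u → 1, the limit is -3.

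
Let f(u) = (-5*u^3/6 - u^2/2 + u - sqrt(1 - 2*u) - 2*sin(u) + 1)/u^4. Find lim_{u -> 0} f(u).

5/8

Substitution gives 0/0; apply L'Hôpital's rule 4 times.
After differentiating numerator and denominator 4 times the quotient is (-2*sin(u) + 15/(1 - 2*u)^(7/2))/(24); at u = 0 this is 5/8.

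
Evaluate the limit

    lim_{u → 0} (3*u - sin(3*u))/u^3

Direct substitution gives 0/0.
Apply L'Hôpital: lim (3 - 3*cos(3*u))/(3*u^2), still 0/0.
Apply L'Hôpital: lim (9*sin(3*u))/(6*u), still 0/0.
After 3 applications of L'Hôpital's rule the quotient is (27*cos(3*u))/(6); substituting u = 0 gives 9/2.

9/2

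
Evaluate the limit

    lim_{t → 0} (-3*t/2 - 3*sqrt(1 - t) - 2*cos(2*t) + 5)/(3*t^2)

Substitution gives 0/0 (the numerator vanishes to order 2).
Expand each term to order t^2: the coefficient of t^2 in -3·√(1 - t) is 3/8 and in -2·cos(2t) is 4.
Lower-order terms cancel with the polynomial part, so the numerator is (35/8)·t^2 + o(t^2), and the limit is (35/8)/(3) = 35/24.

35/24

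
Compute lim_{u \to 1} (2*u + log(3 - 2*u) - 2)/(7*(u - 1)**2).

-2/7

Direct substitution gives 0/0.
Apply L'Hôpital: lim (2 - 2/(3 - 2*u))/(14*u - 14), still 0/0.
After 2 applications of L'Hôpital's rule the quotient is (-4/(3 - 2*u)^2)/(14); substituting u = 1 gives -2/7.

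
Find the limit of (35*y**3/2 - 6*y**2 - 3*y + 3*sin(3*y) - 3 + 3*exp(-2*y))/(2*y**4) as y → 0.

1

Substitution gives 0/0; apply L'Hôpital's rule 4 times.
After differentiating numerator and denominator 4 times the quotient is (243*sin(3*y) + 48*e^(-2*y))/(48); at y = 0 this is 1.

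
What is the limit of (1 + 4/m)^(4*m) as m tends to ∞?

The base → 1 and the exponent → ∞: a 1^∞ form.
Take logarithms: (4m)·ln(1 + 4/m). Since ln(1+u) ~ u for small u, this behaves like (4m)·(4/m) → 16.
So the limit is e^(16).

e^(16)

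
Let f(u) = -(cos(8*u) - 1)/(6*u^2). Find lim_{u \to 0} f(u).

Direct substitution gives 0/0.
Apply L'Hôpital: lim (-8*sin(8*u))/(-12*u), still 0/0.
After 2 applications of L'Hôpital's rule the quotient is (-64*cos(8*u))/(-12); substituting u = 0 gives 16/3.

16/3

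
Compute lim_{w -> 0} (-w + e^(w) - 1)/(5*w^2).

Direct substitution gives 0/0.
Apply L'Hôpital: lim (e^(w) - 1)/(10*w), still 0/0.
After 2 applications of L'Hôpital's rule the quotient is (e^(w))/(10); substituting w = 0 gives 1/10.

1/10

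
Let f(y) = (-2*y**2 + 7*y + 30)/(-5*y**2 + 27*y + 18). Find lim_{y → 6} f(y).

17/33

Direct substitution gives 0/0, so factor. Both numerator and denominator have (y - 6) as a factor.
After cancelling, the expression reduces to (-2*y - 5)/(-5*y - 3).
Substituting y = 6 gives 17/33.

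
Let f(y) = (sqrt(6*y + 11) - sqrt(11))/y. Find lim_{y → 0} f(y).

3*√(11)/11

A 0/0 form; rationalise with √(11 + 6y) + √11. This collapses the numerator to 6y, leaving 6/(√(11 + 6y) + √11) → 6/(2√11) = 3*√(11)/11.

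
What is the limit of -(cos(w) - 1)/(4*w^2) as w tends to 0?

1/8

Direct substitution gives 0/0.
Apply L'Hôpital: lim (-sin(w))/(-8*w), still 0/0.
After 2 applications of L'Hôpital's rule the quotient is (-cos(w))/(-8); substituting w = 0 gives 1/8.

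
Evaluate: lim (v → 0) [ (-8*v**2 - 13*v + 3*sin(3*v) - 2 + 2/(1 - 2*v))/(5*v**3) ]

1/2

Substitution gives 0/0 (the numerator vanishes to order 3).
Expand each term to order v^3: the coefficient of v^3 in 3·sin(3v) is -27/2 and in 2·1/(1 - 2v) is 16.
Lower-order terms cancel with the polynomial part, so the numerator is (5/2)·v^3 + o(v^3), and the limit is (5/2)/(5) = 1/2.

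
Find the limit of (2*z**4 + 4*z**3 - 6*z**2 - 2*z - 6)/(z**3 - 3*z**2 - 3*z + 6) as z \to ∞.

The numerator has higher degree (4 > 3); the quotient behaves like (2/(1))·z^1 for large |z|.
As z → +∞ this diverges to ∞.

∞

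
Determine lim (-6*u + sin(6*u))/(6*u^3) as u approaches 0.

-6

Direct substitution gives 0/0.
Apply L'Hôpital: lim (6*cos(6*u) - 6)/(18*u^2), still 0/0.
Apply L'Hôpital: lim (-36*sin(6*u))/(36*u), still 0/0.
After 3 applications of L'Hôpital's rule the quotient is (-216*cos(6*u))/(36); substituting u = 0 gives -6.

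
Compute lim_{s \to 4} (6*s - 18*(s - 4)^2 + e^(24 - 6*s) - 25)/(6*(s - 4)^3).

-6

Direct substitution gives 0/0.
Apply L'Hôpital: lim (-36*s - 6*e^(24 - 6*s) + 150)/(18*(s - 4)^2), still 0/0.
Apply L'Hôpital: lim (36*e^(24 - 6*s) - 36)/(36*s - 144), still 0/0.
After 3 applications of L'Hôpital's rule the quotient is (-216*e^(24 - 6*s))/(36); substituting s = 4 gives -6.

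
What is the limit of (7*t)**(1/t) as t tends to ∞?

Base → ∞ and exponent → 0: an ∞^0 form.
Take logs: (1/t)·ln(7·t^1) = (ln 7 + 1·ln t)/t → 0.
So the limit is e^0 = 1.

1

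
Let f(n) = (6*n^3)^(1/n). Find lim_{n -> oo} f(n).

1

Base → ∞ and exponent → 0: an ∞^0 form.
Take logs: (1/n)·ln(6·n^3) = (ln 6 + 3·ln n)/n → 0.
So the limit is e^0 = 1.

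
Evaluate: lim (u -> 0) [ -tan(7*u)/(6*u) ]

-7/6

Substitution gives 0/0.
Since tan(θ)/θ → 1 as θ → 0, tan(7u)/(7u) → 1 and the limit is 7/(-6) = -7/6.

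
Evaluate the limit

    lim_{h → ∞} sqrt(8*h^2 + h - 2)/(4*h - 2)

For large |h|, √(8*h^2 + h - 2) ≈ √8·|h| and the denominator ≈ 4h.
Since h → +∞, |h| = h, giving √8/(4) = √(2)/2.

√(2)/2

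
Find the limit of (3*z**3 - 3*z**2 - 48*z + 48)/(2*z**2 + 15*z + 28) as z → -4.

-120

At z = -4 both the top and bottom vanish — a removable singularity. Factoring out (z + 4) from each leaves (3*z^2 - 15*z + 12)/(2*z + 7), which at z = -4 equals -120.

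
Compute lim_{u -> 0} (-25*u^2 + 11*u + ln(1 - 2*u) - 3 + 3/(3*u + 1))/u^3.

-251/3

Substitution gives 0/0; apply L'Hôpital's rule 3 times.
After differentiating numerator and denominator 3 times the quotient is (-486/(3*u + 1)^4 + 16/(2*u - 1)^3)/(6); at u = 0 this is -251/3.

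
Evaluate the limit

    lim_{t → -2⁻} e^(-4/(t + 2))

As t → -2⁻, -4/(t + 2) → +∞, so e^(-4/(t + 2)) → ∞.

∞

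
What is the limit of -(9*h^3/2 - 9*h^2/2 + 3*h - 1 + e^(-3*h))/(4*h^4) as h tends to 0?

Direct substitution gives 0/0.
Apply L'Hôpital: lim (27*h^2/2 - 9*h + 3 - 3*e^(-3*h))/(-16*h^3), still 0/0.
Apply L'Hôpital: lim (27*h - 9 + 9*e^(-3*h))/(-48*h^2), still 0/0.
Apply L'Hôpital: lim (27 - 27*e^(-3*h))/(-96*h), still 0/0.
After 4 applications of L'Hôpital's rule the quotient is (81*e^(-3*h))/(-96); substituting h = 0 gives -27/32.

-27/32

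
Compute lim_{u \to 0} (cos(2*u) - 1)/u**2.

-2

Direct substitution gives 0/0.
Apply L'Hôpital: lim (-2*sin(2*u))/(2*u), still 0/0.
After 2 applications of L'Hôpital's rule the quotient is (-4*cos(2*u))/(2); substituting u = 0 gives -2.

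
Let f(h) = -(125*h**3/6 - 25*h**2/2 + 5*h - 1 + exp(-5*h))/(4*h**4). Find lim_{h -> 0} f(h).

-625/96

Direct substitution gives 0/0.
Apply L'Hôpital: lim (125*h^2/2 - 25*h + 5 - 5*e^(-5*h))/(-16*h^3), still 0/0.
Apply L'Hôpital: lim (125*h - 25 + 25*e^(-5*h))/(-48*h^2), still 0/0.
Apply L'Hôpital: lim (125 - 125*e^(-5*h))/(-96*h), still 0/0.
After 4 applications of L'Hôpital's rule the quotient is (625*e^(-5*h))/(-96); substituting h = 0 gives -625/96.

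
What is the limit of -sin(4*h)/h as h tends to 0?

-4

Substitution gives 0/0.
Write it as (4/(-1))·sin(4h)/(4h); since sin(u)/u → 1, the limit is -4.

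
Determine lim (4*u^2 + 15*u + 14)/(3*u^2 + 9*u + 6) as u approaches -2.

1/3

Direct substitution gives 0/0, so factor. Both numerator and denominator have (u + 2) as a factor.
After cancelling, the expression reduces to (4*u + 7)/(3*u + 3).
Substituting u = -2 gives 1/3.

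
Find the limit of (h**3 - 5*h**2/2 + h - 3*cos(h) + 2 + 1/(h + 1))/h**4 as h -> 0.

7/8

Substitution gives 0/0 (the numerator vanishes to order 4).
Expand each term to order h^4: the coefficient of h^4 in -3·cos(h) is -1/8 and in 1/(1 + h) is 1.
Lower-order terms cancel with the polynomial part, so the numerator is (7/8)·h^4 + o(h^4), and the limit is (7/8)/(1) = 7/8.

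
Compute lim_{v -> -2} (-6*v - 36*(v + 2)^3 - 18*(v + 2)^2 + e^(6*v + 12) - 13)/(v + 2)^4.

54

Direct substitution gives 0/0.
Apply L'Hôpital: lim (-36*v - 108*(v + 2)^2 + 6*e^(6*v + 12) - 78)/(4*(v + 2)^3), still 0/0.
Apply L'Hôpital: lim (-216*v + 36*e^(6*v + 12) - 468)/(12*(v + 2)^2), still 0/0.
Apply L'Hôpital: lim (216*e^(6*v + 12) - 216)/(24*v + 48), still 0/0.
After 4 applications of L'Hôpital's rule the quotient is (1296*e^(6*v + 12))/(24); substituting v = -2 gives 54.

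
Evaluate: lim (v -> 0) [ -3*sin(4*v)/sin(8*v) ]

-3/2

Substitution gives 0/0.
Divide numerator and denominator by v: sin(4v)/v → 4 and sin(8v)/v → 8, so the limit is -3·4/8 = -3/2.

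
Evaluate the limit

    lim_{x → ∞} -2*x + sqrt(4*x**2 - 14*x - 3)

An ∞ − ∞ form. Rationalising with the conjugate, the difference becomes (-14x - 3) / (√(4*x^2 - 14*x - 3) + 2x).
For large x the denominator behaves like 2·2x, so the quotient tends to -14/4 = -7/2.

-7/2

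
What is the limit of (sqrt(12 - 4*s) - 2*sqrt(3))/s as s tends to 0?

A 0/0 form; rationalise with √(12 - 4s) + √12. This collapses the numerator to -4s, leaving -4/(√(12 - 4s) + √12) → -4/(2√12) = -√(3)/3.

-√(3)/3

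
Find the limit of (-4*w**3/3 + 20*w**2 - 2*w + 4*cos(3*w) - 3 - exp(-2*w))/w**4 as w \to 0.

77/6

Substitution gives 0/0 (the numerator vanishes to order 4).
Expand each term to order w^4: the coefficient of w^4 in 4·cos(3w) is 27/2 and in −e^(-2w) is -2/3.
Lower-order terms cancel with the polynomial part, so the numerator is (77/6)·w^4 + o(w^4), and the limit is (77/6)/(1) = 77/6.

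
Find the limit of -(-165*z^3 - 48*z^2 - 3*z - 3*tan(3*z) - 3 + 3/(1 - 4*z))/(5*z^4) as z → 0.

Substitution gives 0/0; apply L'Hôpital's rule 4 times.
After differentiating numerator and denominator 4 times the quotient is (1944*tan(3*z)/cos(3*z)^2 - 5832*tan(3*z)/cos(3*z)^4 - 18432/(4*z - 1)^5)/(-120); at z = 0 this is -768/5.

-768/5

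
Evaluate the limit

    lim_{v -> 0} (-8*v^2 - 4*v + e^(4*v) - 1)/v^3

Direct substitution gives 0/0.
Apply L'Hôpital: lim (-16*v + 4*e^(4*v) - 4)/(3*v^2), still 0/0.
Apply L'Hôpital: lim (16*e^(4*v) - 16)/(6*v), still 0/0.
After 3 applications of L'Hôpital's rule the quotient is (64*e^(4*v))/(6); substituting v = 0 gives 32/3.

32/3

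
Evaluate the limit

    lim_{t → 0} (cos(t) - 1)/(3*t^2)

Direct substitution gives 0/0.
Apply L'Hôpital: lim (-sin(t))/(6*t), still 0/0.
After 2 applications of L'Hôpital's rule the quotient is (-cos(t))/(6); substituting t = 0 gives -1/6.

-1/6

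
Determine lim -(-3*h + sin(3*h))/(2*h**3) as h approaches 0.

Direct substitution gives 0/0.
Apply L'Hôpital: lim (3*cos(3*h) - 3)/(-6*h^2), still 0/0.
Apply L'Hôpital: lim (-9*sin(3*h))/(-12*h), still 0/0.
After 3 applications of L'Hôpital's rule the quotient is (-27*cos(3*h))/(-12); substituting h = 0 gives 9/4.

9/4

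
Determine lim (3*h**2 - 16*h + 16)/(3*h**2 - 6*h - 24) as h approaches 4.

At h = 4 both the top and bottom vanish — a removable singularity. Factoring out (h - 4) from each leaves (3*h - 4)/(3*h + 6), which at h = 4 equals 4/9.

4/9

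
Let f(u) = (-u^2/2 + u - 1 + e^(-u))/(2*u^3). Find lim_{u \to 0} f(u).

-1/12

Direct substitution gives 0/0.
Apply L'Hôpital: lim (-u + 1 - e^(-u))/(6*u^2), still 0/0.
Apply L'Hôpital: lim (-1 + e^(-u))/(12*u), still 0/0.
After 3 applications of L'Hôpital's rule the quotient is (-e^(-u))/(12); substituting u = 0 gives -1/12.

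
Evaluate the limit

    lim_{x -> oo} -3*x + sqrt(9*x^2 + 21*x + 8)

7/2

An ∞ − ∞ form. Rationalising with the conjugate, the difference becomes (21x + 8) / (√(9*x^2 + 21*x + 8) + 3x).
For large x the denominator behaves like 2·3x, so the quotient tends to 21/6 = 7/2.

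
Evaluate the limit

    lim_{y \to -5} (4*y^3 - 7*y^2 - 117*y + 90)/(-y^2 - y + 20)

Since y = -5 makes numerator and denominator zero, (y + 5) divides both.
Cancelling it gives (4*y^2 - 27*y + 18)/(4 - y); now plug in y = -5 to get 253/9.

253/9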